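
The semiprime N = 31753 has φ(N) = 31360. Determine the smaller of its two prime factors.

113

φ(n) = (p−1)(q−1) = n − (p+q) + 1, so p + q = 31753 − 31360 + 1 = 394.
p and q are the roots of t² − 394t + 31753 = 0.
Discriminant: 394² − 4·31753 = 155236 − 127012 = 28224; √28224 = 168.
q = (394 − 168)/2 = 113, p = (394 + 168)/2 = 281.
Check: 113 · 281 = 31753.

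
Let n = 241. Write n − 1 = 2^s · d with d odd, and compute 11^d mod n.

130

241 − 1 = 240 = 2^4 · 15, so d = 15.
11^1 ≡ 11 (mod 241)
11^2 ≡ 11^2 = 121 ≡ 121 (mod 241)
11^4 ≡ 121^2 = 14641 ≡ 181 (mod 241)
11^8 ≡ 181^2 = 32761 ≡ 226 (mod 241)
15 = 8 + 4 + 2 + 1 in binary powers of 2.
So 11^15 ≡ 226 · 181 · 121 · 11 ≡ 130 (mod 241).
Squaring chain: 130 → 30 → 177 → 240; reaches −1, so base 11 does not prove 241 composite.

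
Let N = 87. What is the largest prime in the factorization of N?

29

87 = 3 · 29
29 is prime.
So 87 = 3 · 29; the largest prime factor is 29.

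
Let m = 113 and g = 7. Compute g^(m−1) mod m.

7^1 ≡ 7 (mod 113)
7^2 ≡ 7^2 = 49 ≡ 49 (mod 113)
7^4 ≡ 49^2 = 2401 ≡ 28 (mod 113)
7^8 ≡ 28^2 = 784 ≡ 106 (mod 113)
7^16 ≡ 106^2 = 11236 ≡ 49 (mod 113)
7^32 ≡ 49^2 = 2401 ≡ 28 (mod 113)
7^64 ≡ 28^2 = 784 ≡ 106 (mod 113)
112 = 64 + 32 + 16 in binary powers of 2.
So 7^112 ≡ 106 · 28 · 49 ≡ 1 (mod 113).
Since the result is 1, base 7 gives no evidence that 113 is composite.

1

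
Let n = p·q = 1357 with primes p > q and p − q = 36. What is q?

Since p = q + 36, we have 1357 = q(q + 36), so q² + 36q − 1357 = 0.
Discriminant: 36² + 4·1357 = 1296 + 5428 = 6724; √6724 = 82.
q = (−36 + 82)/2 = 23, and p = q + 36 = 59.
Check: 23 · 59 = 1357.

23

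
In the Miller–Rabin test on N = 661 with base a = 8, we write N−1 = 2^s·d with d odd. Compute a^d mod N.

661 − 1 = 660 = 2^2 · 165, so d = 165.
8^1 ≡ 8 (mod 661)
8^2 ≡ 8^2 = 64 ≡ 64 (mod 661)
8^4 ≡ 64^2 = 4096 ≡ 130 (mod 661)
8^8 ≡ 130^2 = 16900 ≡ 375 (mod 661)
8^16 ≡ 375^2 = 140625 ≡ 493 (mod 661)
8^32 ≡ 493^2 = 243049 ≡ 462 (mod 661)
8^64 ≡ 462^2 = 213444 ≡ 602 (mod 661)
8^128 ≡ 602^2 = 362404 ≡ 176 (mod 661)
165 = 128 + 32 + 4 + 1 in binary powers of 2.
So 8^165 ≡ 176 · 462 · 130 · 8 ≡ 106 (mod 661).
Squaring chain: 106 → 660; reaches −1, so base 8 does not prove 661 composite.

106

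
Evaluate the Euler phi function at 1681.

1640

Factor: 1681 = 41^2.
φ(1681) = 41^1·(41−1) = 1640.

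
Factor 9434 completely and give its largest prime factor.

89

9434 = 2 · 4717
4717 = 53 · 89
89 is prime.
So 9434 = 2 · 53 · 89; the largest prime factor is 89.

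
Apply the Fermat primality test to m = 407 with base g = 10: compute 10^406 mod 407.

10^1 ≡ 10 (mod 407)
10^2 ≡ 10^2 = 100 ≡ 100 (mod 407)
10^4 ≡ 100^2 = 10000 ≡ 232 (mod 407)
10^8 ≡ 232^2 = 53824 ≡ 100 (mod 407)
10^16 ≡ 100^2 = 10000 ≡ 232 (mod 407)
10^32 ≡ 232^2 = 53824 ≡ 100 (mod 407)
10^64 ≡ 100^2 = 10000 ≡ 232 (mod 407)
10^128 ≡ 232^2 = 53824 ≡ 100 (mod 407)
10^256 ≡ 100^2 = 10000 ≡ 232 (mod 407)
406 = 256 + 128 + 16 + 4 + 2 in binary powers of 2.
So 10^406 ≡ 232 · 100 · 232 · 232 · 100 ≡ 232 (mod 407).
Since 232 ≠ 1, base 10 is a Fermat witness: 407 is composite.

232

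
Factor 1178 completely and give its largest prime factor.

1178 = 2 · 589
589 = 19 · 31
31 is prime.
So 1178 = 2 · 19 · 31; the largest prime factor is 31.

31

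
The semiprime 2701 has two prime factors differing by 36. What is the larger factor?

Since p = q + 36, we have 2701 = q(q + 36), so q² + 36q − 2701 = 0.
Discriminant: 36² + 4·2701 = 1296 + 10804 = 12100; √12100 = 110.
q = (−36 + 110)/2 = 37, and p = q + 36 = 73.
Check: 37 · 73 = 2701.

73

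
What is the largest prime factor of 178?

89

178 = 2 · 89
89 is prime.
So 178 = 2 · 89; the largest prime factor is 89.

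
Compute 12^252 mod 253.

12^1 ≡ 12 (mod 253)
12^2 ≡ 12^2 = 144 ≡ 144 (mod 253)
12^4 ≡ 144^2 = 20736 ≡ 243 (mod 253)
12^8 ≡ 243^2 = 59049 ≡ 100 (mod 253)
12^16 ≡ 100^2 = 10000 ≡ 133 (mod 253)
12^32 ≡ 133^2 = 17689 ≡ 232 (mod 253)
12^64 ≡ 232^2 = 53824 ≡ 188 (mod 253)
12^128 ≡ 188^2 = 35344 ≡ 177 (mod 253)
252 = 128 + 64 + 32 + 16 + 8 + 4 in binary powers of 2.
So 12^252 ≡ 177 · 188 · 232 · 133 · 100 · 243 ≡ 232 (mod 253).
Since 232 ≠ 1, base 12 is a Fermat witness: 253 is composite.

232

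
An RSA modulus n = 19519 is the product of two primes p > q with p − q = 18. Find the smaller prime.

Since p = q + 18, we have 19519 = q(q + 18), so q² + 18q − 19519 = 0.
Discriminant: 18² + 4·19519 = 324 + 78076 = 78400; √78400 = 280.
q = (−18 + 280)/2 = 131, and p = q + 18 = 149.
Check: 131 · 149 = 19519.

131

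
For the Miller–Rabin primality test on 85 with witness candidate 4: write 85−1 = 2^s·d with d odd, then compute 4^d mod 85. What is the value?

4

85 − 1 = 84 = 2^2 · 21, so d = 21.
4^1 ≡ 4 (mod 85)
4^2 ≡ 4^2 = 16 ≡ 16 (mod 85)
4^4 ≡ 16^2 = 256 ≡ 1 (mod 85)
4^8 ≡ 1^2 = 1 ≡ 1 (mod 85)
4^16 ≡ 1^2 = 1 ≡ 1 (mod 85)
21 = 16 + 4 + 1 in binary powers of 2.
So 4^21 ≡ 1 · 1 · 4 ≡ 4 (mod 85).
Squaring chain: 4 → 16; never reaches −1, so base 4 is a Miller–Rabin witness that 85 is composite.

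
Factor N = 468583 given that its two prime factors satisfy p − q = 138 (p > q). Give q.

619

Since p = q + 138, we have 468583 = q(q + 138), so q² + 138q − 468583 = 0.
Discriminant: 138² + 4·468583 = 19044 + 1874332 = 1893376; √1893376 = 1376.
q = (−138 + 1376)/2 = 619, and p = q + 138 = 757.
Check: 619 · 757 = 468583.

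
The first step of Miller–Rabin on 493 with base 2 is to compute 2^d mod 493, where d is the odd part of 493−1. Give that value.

76

493 − 1 = 492 = 2^2 · 123, so d = 123.
2^1 ≡ 2 (mod 493)
2^2 ≡ 2^2 = 4 ≡ 4 (mod 493)
2^4 ≡ 4^2 = 16 ≡ 16 (mod 493)
2^8 ≡ 16^2 = 256 ≡ 256 (mod 493)
2^16 ≡ 256^2 = 65536 ≡ 460 (mod 493)
2^32 ≡ 460^2 = 211600 ≡ 103 (mod 493)
2^64 ≡ 103^2 = 10609 ≡ 256 (mod 493)
123 = 64 + 32 + 16 + 8 + 2 + 1 in binary powers of 2.
So 2^123 ≡ 256 · 103 · 460 · 256 · 4 · 2 ≡ 76 (mod 493).
Squaring chain: 76 → 353; never reaches −1, so base 2 is a Miller–Rabin witness that 493 is composite.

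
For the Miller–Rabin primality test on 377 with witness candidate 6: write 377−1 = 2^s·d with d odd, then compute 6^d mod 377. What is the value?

377 − 1 = 376 = 2^3 · 47, so d = 47.
6^1 ≡ 6 (mod 377)
6^2 ≡ 6^2 = 36 ≡ 36 (mod 377)
6^4 ≡ 36^2 = 1296 ≡ 165 (mod 377)
6^8 ≡ 165^2 = 27225 ≡ 81 (mod 377)
6^16 ≡ 81^2 = 6561 ≡ 152 (mod 377)
6^32 ≡ 152^2 = 23104 ≡ 107 (mod 377)
47 = 32 + 8 + 4 + 2 + 1 in binary powers of 2.
So 6^47 ≡ 107 · 81 · 165 · 36 · 6 ≡ 323 (mod 377).
Squaring chain: 323 → 277 → 198; never reaches −1, so base 6 is a Miller–Rabin witness that 377 is composite.

323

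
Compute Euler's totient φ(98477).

Factor: 98477 = 19 · 71 · 73.
φ(98477) = (19−1) · (71−1) · (73−1) = 18 · 70 · 72 = 90720.

90720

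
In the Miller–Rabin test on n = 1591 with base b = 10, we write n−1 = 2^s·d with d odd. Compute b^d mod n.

778

1591 − 1 = 1590 = 2^1 · 795, so d = 795.
10^1 ≡ 10 (mod 1591)
10^2 ≡ 10^2 = 100 ≡ 100 (mod 1591)
10^4 ≡ 100^2 = 10000 ≡ 454 (mod 1591)
10^8 ≡ 454^2 = 206116 ≡ 877 (mod 1591)
10^16 ≡ 877^2 = 769129 ≡ 676 (mod 1591)
10^32 ≡ 676^2 = 456976 ≡ 359 (mod 1591)
10^64 ≡ 359^2 = 128881 ≡ 10 (mod 1591)
10^128 ≡ 10^2 = 100 ≡ 100 (mod 1591)
10^256 ≡ 100^2 = 10000 ≡ 454 (mod 1591)
10^512 ≡ 454^2 = 206116 ≡ 877 (mod 1591)
795 = 512 + 256 + 16 + 8 + 2 + 1 in binary powers of 2.
So 10^795 ≡ 877 · 454 · 676 · 877 · 100 · 10 ≡ 778 (mod 1591).
Squaring chain: 778; never reaches −1, so base 10 is a Miller–Rabin witness that 1591 is composite.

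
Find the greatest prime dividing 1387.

1387 = 19 · 73
73 is prime.
So 1387 = 19 · 73; the largest prime factor is 73.

73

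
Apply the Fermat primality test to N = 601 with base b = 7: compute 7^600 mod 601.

1

7^1 ≡ 7 (mod 601)
7^2 ≡ 7^2 = 49 ≡ 49 (mod 601)
7^4 ≡ 49^2 = 2401 ≡ 598 (mod 601)
7^8 ≡ 598^2 = 357604 ≡ 9 (mod 601)
7^16 ≡ 9^2 = 81 ≡ 81 (mod 601)
7^32 ≡ 81^2 = 6561 ≡ 551 (mod 601)
7^64 ≡ 551^2 = 303601 ≡ 96 (mod 601)
7^128 ≡ 96^2 = 9216 ≡ 201 (mod 601)
7^256 ≡ 201^2 = 40401 ≡ 134 (mod 601)
7^512 ≡ 134^2 = 17956 ≡ 527 (mod 601)
600 = 512 + 64 + 16 + 8 in binary powers of 2.
So 7^600 ≡ 527 · 96 · 81 · 9 ≡ 1 (mod 601).
Since the result is 1, base 7 gives no evidence that 601 is composite.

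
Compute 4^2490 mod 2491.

4^1 ≡ 4 (mod 2491)
4^2 ≡ 4^2 = 16 ≡ 16 (mod 2491)
4^4 ≡ 16^2 = 256 ≡ 256 (mod 2491)
4^8 ≡ 256^2 = 65536 ≡ 770 (mod 2491)
4^16 ≡ 770^2 = 592900 ≡ 42 (mod 2491)
4^32 ≡ 42^2 = 1764 ≡ 1764 (mod 2491)
4^64 ≡ 1764^2 = 3111696 ≡ 437 (mod 2491)
4^128 ≡ 437^2 = 190969 ≡ 1653 (mod 2491)
4^256 ≡ 1653^2 = 2732409 ≡ 2273 (mod 2491)
4^512 ≡ 2273^2 = 5166529 ≡ 195 (mod 2491)
4^1024 ≡ 195^2 = 38025 ≡ 660 (mod 2491)
4^2048 ≡ 660^2 = 435600 ≡ 2166 (mod 2491)
2490 = 2048 + 256 + 128 + 32 + 16 + 8 + 2 in binary powers of 2.
So 4^2490 ≡ 2166 · 2273 · 1653 · 1764 · 42 · 770 · 16 ≡ 947 (mod 2491).
Since 947 ≠ 1, base 4 is a Fermat witness: 2491 is composite.

947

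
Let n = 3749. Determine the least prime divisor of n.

3749 is odd.
Digit sum 23, not divisible by 3.
Ends in 9: not divisible by 5.
7: 3749 = 7·535 + 4
11: 3749 = 11·340 + 9
13: 3749 = 13·288 + 5
17: 3749 = 17·220 + 9
19: 3749 = 19·197 + 6
23: 3749 = 23·163

23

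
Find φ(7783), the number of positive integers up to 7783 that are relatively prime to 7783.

7560

Factor: 7783 = 43 · 181.
φ(7783) = (43−1) · (181−1) = 42 · 180 = 7560.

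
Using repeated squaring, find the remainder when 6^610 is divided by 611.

225

6^1 ≡ 6 (mod 611)
6^2 ≡ 6^2 = 36 ≡ 36 (mod 611)
6^4 ≡ 36^2 = 1296 ≡ 74 (mod 611)
6^8 ≡ 74^2 = 5476 ≡ 588 (mod 611)
6^16 ≡ 588^2 = 345744 ≡ 529 (mod 611)
6^32 ≡ 529^2 = 279841 ≡ 3 (mod 611)
6^64 ≡ 3^2 = 9 ≡ 9 (mod 611)
6^128 ≡ 9^2 = 81 ≡ 81 (mod 611)
6^256 ≡ 81^2 = 6561 ≡ 451 (mod 611)
6^512 ≡ 451^2 = 203401 ≡ 549 (mod 611)
610 = 512 + 64 + 32 + 2 in binary powers of 2.
So 6^610 ≡ 549 · 9 · 3 · 36 ≡ 225 (mod 611).
Since 225 ≠ 1, base 6 is a Fermat witness: 611 is composite.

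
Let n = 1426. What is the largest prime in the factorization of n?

31

1426 = 2 · 713
713 = 23 · 31
31 is prime.
So 1426 = 2 · 23 · 31; the largest prime factor is 31.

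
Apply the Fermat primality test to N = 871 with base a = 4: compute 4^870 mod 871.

4^1 ≡ 4 (mod 871)
4^2 ≡ 4^2 = 16 ≡ 16 (mod 871)
4^4 ≡ 16^2 = 256 ≡ 256 (mod 871)
4^8 ≡ 256^2 = 65536 ≡ 211 (mod 871)
4^16 ≡ 211^2 = 44521 ≡ 100 (mod 871)
4^32 ≡ 100^2 = 10000 ≡ 419 (mod 871)
4^64 ≡ 419^2 = 175561 ≡ 490 (mod 871)
4^128 ≡ 490^2 = 240100 ≡ 575 (mod 871)
4^256 ≡ 575^2 = 330625 ≡ 516 (mod 871)
4^512 ≡ 516^2 = 266256 ≡ 601 (mod 871)
870 = 512 + 256 + 64 + 32 + 4 + 2 in binary powers of 2.
So 4^870 ≡ 601 · 516 · 490 · 419 · 256 · 16 ≡ 14 (mod 871).
Since 14 ≠ 1, base 4 is a Fermat witness: 871 is composite.

14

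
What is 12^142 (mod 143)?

1

12^1 ≡ 12 (mod 143)
12^2 ≡ 12^2 = 144 ≡ 1 (mod 143)
12^4 ≡ 1^2 = 1 ≡ 1 (mod 143)
12^8 ≡ 1^2 = 1 ≡ 1 (mod 143)
12^16 ≡ 1^2 = 1 ≡ 1 (mod 143)
12^32 ≡ 1^2 = 1 ≡ 1 (mod 143)
12^64 ≡ 1^2 = 1 ≡ 1 (mod 143)
12^128 ≡ 1^2 = 1 ≡ 1 (mod 143)
142 = 128 + 8 + 4 + 2 in binary powers of 2.
So 12^142 ≡ 1 · 1 · 1 · 1 ≡ 1 (mod 143).
Since the result is 1, base 12 gives no evidence that 143 is composite.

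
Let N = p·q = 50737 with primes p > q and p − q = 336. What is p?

Since p = q + 336, we have 50737 = q(q + 336), so q² + 336q − 50737 = 0.
Discriminant: 336² + 4·50737 = 112896 + 202948 = 315844; √315844 = 562.
q = (−336 + 562)/2 = 113, and p = q + 336 = 449.
Check: 113 · 449 = 50737.

449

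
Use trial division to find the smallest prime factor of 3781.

3781 is odd.
Digit sum 19, not divisible by 3.
Ends in 1: not divisible by 5.
7: 3781 = 7·540 + 1
11: 3781 = 11·343 + 8
13: 3781 = 13·290 + 11
17: 3781 = 17·222 + 7
19: 3781 = 19·199

19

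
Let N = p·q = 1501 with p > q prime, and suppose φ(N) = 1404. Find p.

79

φ(n) = (p−1)(q−1) = n − (p+q) + 1, so p + q = 1501 − 1404 + 1 = 98.
p and q are the roots of t² − 98t + 1501 = 0.
Discriminant: 98² − 4·1501 = 9604 − 6004 = 3600; √3600 = 60.
q = (98 − 60)/2 = 19, p = (98 + 60)/2 = 79.
Check: 19 · 79 = 1501.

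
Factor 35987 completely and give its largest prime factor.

97

35987 = 7 · 5141
5141 = 53 · 97
97 is prime.
So 35987 = 7 · 53 · 97; the largest prime factor is 97.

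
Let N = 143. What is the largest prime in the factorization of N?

143 = 11 · 13
13 is prime.
So 143 = 11 · 13; the largest prime factor is 13.

13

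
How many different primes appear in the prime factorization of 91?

2

91 = 7 · 13
91 = 7 · 13, which has 2 distinct prime factors.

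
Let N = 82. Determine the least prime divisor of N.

82 is even: 2 divides it.

2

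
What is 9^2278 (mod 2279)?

9^1 ≡ 9 (mod 2279)
9^2 ≡ 9^2 = 81 ≡ 81 (mod 2279)
9^4 ≡ 81^2 = 6561 ≡ 2003 (mod 2279)
9^8 ≡ 2003^2 = 4012009 ≡ 969 (mod 2279)
9^16 ≡ 969^2 = 938961 ≡ 13 (mod 2279)
9^32 ≡ 13^2 = 169 ≡ 169 (mod 2279)
9^64 ≡ 169^2 = 28561 ≡ 1213 (mod 2279)
9^128 ≡ 1213^2 = 1471369 ≡ 1414 (mod 2279)
9^256 ≡ 1414^2 = 1999396 ≡ 713 (mod 2279)
9^512 ≡ 713^2 = 508369 ≡ 152 (mod 2279)
9^1024 ≡ 152^2 = 23104 ≡ 314 (mod 2279)
9^2048 ≡ 314^2 = 98596 ≡ 599 (mod 2279)
2278 = 2048 + 128 + 64 + 32 + 4 + 2 in binary powers of 2.
So 9^2278 ≡ 599 · 1414 · 1213 · 169 · 2003 · 81 ≡ 702 (mod 2279).
Since 702 ≠ 1, base 9 is a Fermat witness: 2279 is composite.

702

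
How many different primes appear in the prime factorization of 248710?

6

248710 = 2 · 124355
124355 = 5 · 24871
24871 = 7 · 3553
3553 = 11 · 323
323 = 17 · 19
248710 = 2 · 5 · 7 · 11 · 17 · 19, which has 6 distinct prime factors.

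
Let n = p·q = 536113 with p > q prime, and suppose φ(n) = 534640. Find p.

821

φ(n) = (p−1)(q−1) = n − (p+q) + 1, so p + q = 536113 − 534640 + 1 = 1474.
p and q are the roots of t² − 1474t + 536113 = 0.
Discriminant: 1474² − 4·536113 = 2172676 − 2144452 = 28224; √28224 = 168.
q = (1474 − 168)/2 = 653, p = (1474 + 168)/2 = 821.
Check: 653 · 821 = 536113.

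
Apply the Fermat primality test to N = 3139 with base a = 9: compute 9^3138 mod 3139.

293

9^1 ≡ 9 (mod 3139)
9^2 ≡ 9^2 = 81 ≡ 81 (mod 3139)
9^4 ≡ 81^2 = 6561 ≡ 283 (mod 3139)
9^8 ≡ 283^2 = 80089 ≡ 1614 (mod 3139)
9^16 ≡ 1614^2 = 2604996 ≡ 2765 (mod 3139)
9^32 ≡ 2765^2 = 7645225 ≡ 1760 (mod 3139)
9^64 ≡ 1760^2 = 3097600 ≡ 2546 (mod 3139)
9^128 ≡ 2546^2 = 6482116 ≡ 81 (mod 3139)
9^256 ≡ 81^2 = 6561 ≡ 283 (mod 3139)
9^512 ≡ 283^2 = 80089 ≡ 1614 (mod 3139)
9^1024 ≡ 1614^2 = 2604996 ≡ 2765 (mod 3139)
9^2048 ≡ 2765^2 = 7645225 ≡ 1760 (mod 3139)
3138 = 2048 + 1024 + 64 + 2 in binary powers of 2.
So 9^3138 ≡ 1760 · 2765 · 2546 · 81 ≡ 293 (mod 3139).
Since 293 ≠ 1, base 9 is a Fermat witness: 3139 is composite.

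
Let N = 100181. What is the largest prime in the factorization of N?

100181 = 17 · 5893
5893 = 71 · 83
83 is prime.
So 100181 = 17 · 71 · 83; the largest prime factor is 83.

83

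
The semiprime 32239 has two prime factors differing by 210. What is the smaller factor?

103

Since p = q + 210, we have 32239 = q(q + 210), so q² + 210q − 32239 = 0.
Discriminant: 210² + 4·32239 = 44100 + 128956 = 173056; √173056 = 416.
q = (−210 + 416)/2 = 103, and p = q + 210 = 313.
Check: 103 · 313 = 32239.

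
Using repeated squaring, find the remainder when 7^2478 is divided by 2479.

7^1 ≡ 7 (mod 2479)
7^2 ≡ 7^2 = 49 ≡ 49 (mod 2479)
7^4 ≡ 49^2 = 2401 ≡ 2401 (mod 2479)
7^8 ≡ 2401^2 = 5764801 ≡ 1126 (mod 2479)
7^16 ≡ 1126^2 = 1267876 ≡ 1107 (mod 2479)
7^32 ≡ 1107^2 = 1225449 ≡ 823 (mod 2479)
7^64 ≡ 823^2 = 677329 ≡ 562 (mod 2479)
7^128 ≡ 562^2 = 315844 ≡ 1011 (mod 2479)
7^256 ≡ 1011^2 = 1022121 ≡ 773 (mod 2479)
7^512 ≡ 773^2 = 597529 ≡ 90 (mod 2479)
7^1024 ≡ 90^2 = 8100 ≡ 663 (mod 2479)
7^2048 ≡ 663^2 = 439569 ≡ 786 (mod 2479)
2478 = 2048 + 256 + 128 + 32 + 8 + 4 + 2 in binary powers of 2.
So 7^2478 ≡ 786 · 773 · 1011 · 823 · 1126 · 2401 · 49 ≡ 528 (mod 2479).
Since 528 ≠ 1, base 7 is a Fermat witness: 2479 is composite.

528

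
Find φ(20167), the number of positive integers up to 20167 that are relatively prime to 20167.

Factor: 20167 = 7 · 43 · 67.
φ(20167) = (7−1) · (43−1) · (67−1) = 6 · 42 · 66 = 16632.

16632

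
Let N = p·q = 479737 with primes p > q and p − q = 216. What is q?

Since p = q + 216, we have 479737 = q(q + 216), so q² + 216q − 479737 = 0.
Discriminant: 216² + 4·479737 = 46656 + 1918948 = 1965604; √1965604 = 1402.
q = (−216 + 1402)/2 = 593, and p = q + 216 = 809.
Check: 593 · 809 = 479737.

593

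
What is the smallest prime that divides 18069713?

71

18069713 is odd.
Digit sum 35, not divisible by 3.
Ends in 3: not divisible by 5.
7: 18069713 = 7·2581387 + 4
11: 18069713 = 11·1642701 + 2
13: 18069713 = 13·1389977 + 12
17: 18069713 = 17·1062924 + 5
19: 18069713 = 19·951037 + 10
23: 18069713 = 23·785639 + 16
29: 18069713 = 29·623093 + 16
31: 18069713 = 31·582893 + 30
37: 18069713 = 37·488370 + 23
41: 18069713 = 41·440724 + 29
43: 18069713 = 43·420225 + 38
47: 18069713 = 47·384461 + 46
53: 18069713 = 53·340937 + 52
59: 18069713 = 59·306266 + 19
61: 18069713 = 61·296224 + 49
67: 18069713 = 67·269697 + 14
71: 18069713 = 71·254503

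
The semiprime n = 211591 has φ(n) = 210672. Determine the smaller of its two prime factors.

457

φ(n) = (p−1)(q−1) = n − (p+q) + 1, so p + q = 211591 − 210672 + 1 = 920.
p and q are the roots of t² − 920t + 211591 = 0.
Discriminant: 920² − 4·211591 = 846400 − 846364 = 36; √36 = 6.
q = (920 − 6)/2 = 457, p = (920 + 6)/2 = 463.
Check: 457 · 463 = 211591.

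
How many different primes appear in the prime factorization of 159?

159 = 3 · 53
159 = 3 · 53, which has 2 distinct prime factors.

2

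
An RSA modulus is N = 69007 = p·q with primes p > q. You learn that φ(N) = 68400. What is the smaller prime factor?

φ(n) = (p−1)(q−1) = n − (p+q) + 1, so p + q = 69007 − 68400 + 1 = 608.
p and q are the roots of t² − 608t + 69007 = 0.
Discriminant: 608² − 4·69007 = 369664 − 276028 = 93636; √93636 = 306.
q = (608 − 306)/2 = 151, p = (608 + 306)/2 = 457.
Check: 151 · 457 = 69007.

151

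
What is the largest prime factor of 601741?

601741 = 7 · 85963
85963 = 31 · 2773
2773 = 47 · 59
59 is prime.
So 601741 = 7 · 31 · 47 · 59; the largest prime factor is 59.

59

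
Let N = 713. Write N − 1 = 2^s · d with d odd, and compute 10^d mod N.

493

713 − 1 = 712 = 2^3 · 89, so d = 89.
10^1 ≡ 10 (mod 713)
10^2 ≡ 10^2 = 100 ≡ 100 (mod 713)
10^4 ≡ 100^2 = 10000 ≡ 18 (mod 713)
10^8 ≡ 18^2 = 324 ≡ 324 (mod 713)
10^16 ≡ 324^2 = 104976 ≡ 165 (mod 713)
10^32 ≡ 165^2 = 27225 ≡ 131 (mod 713)
10^64 ≡ 131^2 = 17161 ≡ 49 (mod 713)
89 = 64 + 16 + 8 + 1 in binary powers of 2.
So 10^89 ≡ 49 · 165 · 324 · 10 ≡ 493 (mod 713).
Squaring chain: 493 → 629 → 639; never reaches −1, so base 10 is a Miller–Rabin witness that 713 is composite.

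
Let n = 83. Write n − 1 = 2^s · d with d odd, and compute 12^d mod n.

83 − 1 = 82 = 2^1 · 41, so d = 41.
12^1 ≡ 12 (mod 83)
12^2 ≡ 12^2 = 144 ≡ 61 (mod 83)
12^4 ≡ 61^2 = 3721 ≡ 69 (mod 83)
12^8 ≡ 69^2 = 4761 ≡ 30 (mod 83)
12^16 ≡ 30^2 = 900 ≡ 70 (mod 83)
12^32 ≡ 70^2 = 4900 ≡ 3 (mod 83)
41 = 32 + 8 + 1 in binary powers of 2.
So 12^41 ≡ 3 · 30 · 12 ≡ 1 (mod 83).
Since 12^d ≡ 1 (mod 83), base 12 does not prove 83 composite.

1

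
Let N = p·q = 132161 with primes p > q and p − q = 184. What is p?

Since p = q + 184, we have 132161 = q(q + 184), so q² + 184q − 132161 = 0.
Discriminant: 184² + 4·132161 = 33856 + 528644 = 562500; √562500 = 750.
q = (−184 + 750)/2 = 283, and p = q + 184 = 467.
Check: 283 · 467 = 132161.

467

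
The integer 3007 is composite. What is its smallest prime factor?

31

3007 is odd.
Digit sum 10, not divisible by 3.
Ends in 7: not divisible by 5.
7: 3007 = 7·429 + 4
11: 3007 = 11·273 + 4
13: 3007 = 13·231 + 4
17: 3007 = 17·176 + 15
19: 3007 = 19·158 + 5
23: 3007 = 23·130 + 17
29: 3007 = 29·103 + 20
31: 3007 = 31·97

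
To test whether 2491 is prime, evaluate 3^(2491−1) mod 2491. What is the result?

3^1 ≡ 3 (mod 2491)
3^2 ≡ 3^2 = 9 ≡ 9 (mod 2491)
3^4 ≡ 9^2 = 81 ≡ 81 (mod 2491)
3^8 ≡ 81^2 = 6561 ≡ 1579 (mod 2491)
3^16 ≡ 1579^2 = 2493241 ≡ 2241 (mod 2491)
3^32 ≡ 2241^2 = 5022081 ≡ 225 (mod 2491)
3^64 ≡ 225^2 = 50625 ≡ 805 (mod 2491)
3^128 ≡ 805^2 = 648025 ≡ 365 (mod 2491)
3^256 ≡ 365^2 = 133225 ≡ 1202 (mod 2491)
3^512 ≡ 1202^2 = 1444804 ≡ 24 (mod 2491)
3^1024 ≡ 24^2 = 576 ≡ 576 (mod 2491)
3^2048 ≡ 576^2 = 331776 ≡ 473 (mod 2491)
2490 = 2048 + 256 + 128 + 32 + 16 + 8 + 2 in binary powers of 2.
So 3^2490 ≡ 473 · 1202 · 365 · 225 · 2241 · 1579 · 9 ≡ 1011 (mod 2491).
Since 1011 ≠ 1, base 3 is a Fermat witness: 2491 is composite.

1011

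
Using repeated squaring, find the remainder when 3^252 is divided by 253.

31

3^1 ≡ 3 (mod 253)
3^2 ≡ 3^2 = 9 ≡ 9 (mod 253)
3^4 ≡ 9^2 = 81 ≡ 81 (mod 253)
3^8 ≡ 81^2 = 6561 ≡ 236 (mod 253)
3^16 ≡ 236^2 = 55696 ≡ 36 (mod 253)
3^32 ≡ 36^2 = 1296 ≡ 31 (mod 253)
3^64 ≡ 31^2 = 961 ≡ 202 (mod 253)
3^128 ≡ 202^2 = 40804 ≡ 71 (mod 253)
252 = 128 + 64 + 32 + 16 + 8 + 4 in binary powers of 2.
So 3^252 ≡ 71 · 202 · 31 · 36 · 236 · 81 ≡ 31 (mod 253).
Since 31 ≠ 1, base 3 is a Fermat witness: 253 is composite.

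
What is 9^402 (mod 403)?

9^1 ≡ 9 (mod 403)
9^2 ≡ 9^2 = 81 ≡ 81 (mod 403)
9^4 ≡ 81^2 = 6561 ≡ 113 (mod 403)
9^8 ≡ 113^2 = 12769 ≡ 276 (mod 403)
9^16 ≡ 276^2 = 76176 ≡ 9 (mod 403)
9^32 ≡ 9^2 = 81 ≡ 81 (mod 403)
9^64 ≡ 81^2 = 6561 ≡ 113 (mod 403)
9^128 ≡ 113^2 = 12769 ≡ 276 (mod 403)
9^256 ≡ 276^2 = 76176 ≡ 9 (mod 403)
402 = 256 + 128 + 16 + 2 in binary powers of 2.
So 9^402 ≡ 9 · 276 · 9 · 81 ≡ 157 (mod 403).
Since 157 ≠ 1, base 9 is a Fermat witness: 403 is composite.

157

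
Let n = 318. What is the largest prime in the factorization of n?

318 = 2 · 159
159 = 3 · 53
53 is prime.
So 318 = 2 · 3 · 53; the largest prime factor is 53.

53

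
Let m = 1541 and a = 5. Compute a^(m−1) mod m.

1

5^1 ≡ 5 (mod 1541)
5^2 ≡ 5^2 = 25 ≡ 25 (mod 1541)
5^4 ≡ 25^2 = 625 ≡ 625 (mod 1541)
5^8 ≡ 625^2 = 390625 ≡ 752 (mod 1541)
5^16 ≡ 752^2 = 565504 ≡ 1498 (mod 1541)
5^32 ≡ 1498^2 = 2244004 ≡ 308 (mod 1541)
5^64 ≡ 308^2 = 94864 ≡ 863 (mod 1541)
5^128 ≡ 863^2 = 744769 ≡ 466 (mod 1541)
5^256 ≡ 466^2 = 217156 ≡ 1416 (mod 1541)
5^512 ≡ 1416^2 = 2005056 ≡ 215 (mod 1541)
5^1024 ≡ 215^2 = 46225 ≡ 1536 (mod 1541)
1540 = 1024 + 512 + 4 in binary powers of 2.
So 5^1540 ≡ 1536 · 215 · 625 ≡ 1 (mod 1541).
Since the result is 1, base 5 gives no evidence that 1541 is composite.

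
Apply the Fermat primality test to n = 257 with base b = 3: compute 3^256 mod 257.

3^1 ≡ 3 (mod 257)
3^2 ≡ 3^2 = 9 ≡ 9 (mod 257)
3^4 ≡ 9^2 = 81 ≡ 81 (mod 257)
3^8 ≡ 81^2 = 6561 ≡ 136 (mod 257)
3^16 ≡ 136^2 = 18496 ≡ 249 (mod 257)
3^32 ≡ 249^2 = 62001 ≡ 64 (mod 257)
3^64 ≡ 64^2 = 4096 ≡ 241 (mod 257)
3^128 ≡ 241^2 = 58081 ≡ 256 (mod 257)
3^256 ≡ 256^2 = 65536 ≡ 1 (mod 257)
256 = 256 in binary powers of 2.
So 3^256 ≡ 1 ≡ 1 (mod 257).
Since the result is 1, base 3 gives no evidence that 257 is composite.

1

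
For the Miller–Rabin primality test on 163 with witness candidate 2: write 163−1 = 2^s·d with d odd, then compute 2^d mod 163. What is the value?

162

163 − 1 = 162 = 2^1 · 81, so d = 81.
2^1 ≡ 2 (mod 163)
2^2 ≡ 2^2 = 4 ≡ 4 (mod 163)
2^4 ≡ 4^2 = 16 ≡ 16 (mod 163)
2^8 ≡ 16^2 = 256 ≡ 93 (mod 163)
2^16 ≡ 93^2 = 8649 ≡ 10 (mod 163)
2^32 ≡ 10^2 = 100 ≡ 100 (mod 163)
2^64 ≡ 100^2 = 10000 ≡ 57 (mod 163)
81 = 64 + 16 + 1 in binary powers of 2.
So 2^81 ≡ 57 · 10 · 2 ≡ 162 (mod 163).
Since 2^d ≡ 162 (mod 163), base 2 does not prove 163 composite.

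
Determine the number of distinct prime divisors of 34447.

3

34447 = 7^2 · 703
703 = 19 · 37
34447 = 7^2 · 19 · 37, which has 3 distinct prime factors.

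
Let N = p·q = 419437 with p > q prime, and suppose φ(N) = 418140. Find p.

691

φ(n) = (p−1)(q−1) = n − (p+q) + 1, so p + q = 419437 − 418140 + 1 = 1298.
p and q are the roots of t² − 1298t + 419437 = 0.
Discriminant: 1298² − 4·419437 = 1684804 − 1677748 = 7056; √7056 = 84.
q = (1298 − 84)/2 = 607, p = (1298 + 84)/2 = 691.
Check: 607 · 691 = 419437.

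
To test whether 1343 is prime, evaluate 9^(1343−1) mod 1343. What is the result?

888

9^1 ≡ 9 (mod 1343)
9^2 ≡ 9^2 = 81 ≡ 81 (mod 1343)
9^4 ≡ 81^2 = 6561 ≡ 1189 (mod 1343)
9^8 ≡ 1189^2 = 1413721 ≡ 885 (mod 1343)
9^16 ≡ 885^2 = 783225 ≡ 256 (mod 1343)
9^32 ≡ 256^2 = 65536 ≡ 1072 (mod 1343)
9^64 ≡ 1072^2 = 1149184 ≡ 919 (mod 1343)
9^128 ≡ 919^2 = 844561 ≡ 1157 (mod 1343)
9^256 ≡ 1157^2 = 1338649 ≡ 1021 (mod 1343)
9^512 ≡ 1021^2 = 1042441 ≡ 273 (mod 1343)
9^1024 ≡ 273^2 = 74529 ≡ 664 (mod 1343)
1342 = 1024 + 256 + 32 + 16 + 8 + 4 + 2 in binary powers of 2.
So 9^1342 ≡ 664 · 1021 · 1072 · 256 · 885 · 1189 · 81 ≡ 888 (mod 1343).
Since 888 ≠ 1, base 9 is a Fermat witness: 1343 is composite.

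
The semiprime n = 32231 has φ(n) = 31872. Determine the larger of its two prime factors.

193

φ(n) = (p−1)(q−1) = n − (p+q) + 1, so p + q = 32231 − 31872 + 1 = 360.
p and q are the roots of t² − 360t + 32231 = 0.
Discriminant: 360² − 4·32231 = 129600 − 128924 = 676; √676 = 26.
q = (360 − 26)/2 = 167, p = (360 + 26)/2 = 193.
Check: 167 · 193 = 32231.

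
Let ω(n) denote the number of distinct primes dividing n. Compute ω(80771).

2

80771 = 37^2 · 59
80771 = 37^2 · 59, which has 2 distinct prime factors.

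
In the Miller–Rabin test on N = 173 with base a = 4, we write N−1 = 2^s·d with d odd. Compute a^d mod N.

173 − 1 = 172 = 2^2 · 43, so d = 43.
4^1 ≡ 4 (mod 173)
4^2 ≡ 4^2 = 16 ≡ 16 (mod 173)
4^4 ≡ 16^2 = 256 ≡ 83 (mod 173)
4^8 ≡ 83^2 = 6889 ≡ 142 (mod 173)
4^16 ≡ 142^2 = 20164 ≡ 96 (mod 173)
4^32 ≡ 96^2 = 9216 ≡ 47 (mod 173)
43 = 32 + 8 + 2 + 1 in binary powers of 2.
So 4^43 ≡ 47 · 142 · 16 · 4 ≡ 172 (mod 173).
Since 4^d ≡ 172 (mod 173), base 4 does not prove 173 composite.

172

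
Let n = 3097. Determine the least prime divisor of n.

3097 is odd.
Digit sum 19, not divisible by 3.
Ends in 7: not divisible by 5.
7: 3097 = 7·442 + 3
11: 3097 = 11·281 + 6
13: 3097 = 13·238 + 3
17: 3097 = 17·182 + 3
19: 3097 = 19·163

19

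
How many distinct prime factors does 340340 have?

6

340340 = 2^2 · 85085
85085 = 5 · 17017
17017 = 7 · 2431
2431 = 11 · 221
221 = 13 · 17
340340 = 2^2 · 5 · 7 · 11 · 13 · 17, which has 6 distinct prime factors.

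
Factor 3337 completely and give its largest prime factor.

71

3337 = 47 · 71
71 is prime.
So 3337 = 47 · 71; the largest prime factor is 71.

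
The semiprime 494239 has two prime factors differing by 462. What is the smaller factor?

509

Since p = q + 462, we have 494239 = q(q + 462), so q² + 462q − 494239 = 0.
Discriminant: 462² + 4·494239 = 213444 + 1976956 = 2190400; √2190400 = 1480.
q = (−462 + 1480)/2 = 509, and p = q + 462 = 971.
Check: 509 · 971 = 494239.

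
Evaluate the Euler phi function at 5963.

Factor: 5963 = 67 · 89.
φ(5963) = (67−1) · (89−1) = 66 · 88 = 5808.

5808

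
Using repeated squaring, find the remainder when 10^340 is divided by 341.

67

10^1 ≡ 10 (mod 341)
10^2 ≡ 10^2 = 100 ≡ 100 (mod 341)
10^4 ≡ 100^2 = 10000 ≡ 111 (mod 341)
10^8 ≡ 111^2 = 12321 ≡ 45 (mod 341)
10^16 ≡ 45^2 = 2025 ≡ 320 (mod 341)
10^32 ≡ 320^2 = 102400 ≡ 100 (mod 341)
10^64 ≡ 100^2 = 10000 ≡ 111 (mod 341)
10^128 ≡ 111^2 = 12321 ≡ 45 (mod 341)
10^256 ≡ 45^2 = 2025 ≡ 320 (mod 341)
340 = 256 + 64 + 16 + 4 in binary powers of 2.
So 10^340 ≡ 320 · 111 · 320 · 111 ≡ 67 (mod 341).
Since 67 ≠ 1, base 10 is a Fermat witness: 341 is composite.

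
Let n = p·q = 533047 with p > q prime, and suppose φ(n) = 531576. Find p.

φ(n) = (p−1)(q−1) = n − (p+q) + 1, so p + q = 533047 − 531576 + 1 = 1472.
p and q are the roots of t² − 1472t + 533047 = 0.
Discriminant: 1472² − 4·533047 = 2166784 − 2132188 = 34596; √34596 = 186.
q = (1472 − 186)/2 = 643, p = (1472 + 186)/2 = 829.
Check: 643 · 829 = 533047.

829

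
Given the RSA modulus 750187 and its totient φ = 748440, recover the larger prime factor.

φ(n) = (p−1)(q−1) = n − (p+q) + 1, so p + q = 750187 − 748440 + 1 = 1748.
p and q are the roots of t² − 1748t + 750187 = 0.
Discriminant: 1748² − 4·750187 = 3055504 − 3000748 = 54756; √54756 = 234.
q = (1748 − 234)/2 = 757, p = (1748 + 234)/2 = 991.
Check: 757 · 991 = 750187.

991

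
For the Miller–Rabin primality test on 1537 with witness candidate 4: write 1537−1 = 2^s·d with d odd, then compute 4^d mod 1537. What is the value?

64

1537 − 1 = 1536 = 2^9 · 3, so d = 3.
4^1 ≡ 4 (mod 1537)
4^2 ≡ 4^2 = 16 ≡ 16 (mod 1537)
3 = 2 + 1 in binary powers of 2.
So 4^3 ≡ 16 · 4 ≡ 64 (mod 1537).
Squaring chain: 64 → 1022 → 861 → 487 → 471 → 513 → 342 → 152 → 49; never reaches −1, so base 4 is a Miller–Rabin witness that 1537 is composite.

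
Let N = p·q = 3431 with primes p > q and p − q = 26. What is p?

73

Since p = q + 26, we have 3431 = q(q + 26), so q² + 26q − 3431 = 0.
Discriminant: 26² + 4·3431 = 676 + 13724 = 14400; √14400 = 120.
q = (−26 + 120)/2 = 47, and p = q + 26 = 73.
Check: 47 · 73 = 3431.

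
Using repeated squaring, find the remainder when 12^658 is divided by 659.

1

12^1 ≡ 12 (mod 659)
12^2 ≡ 12^2 = 144 ≡ 144 (mod 659)
12^4 ≡ 144^2 = 20736 ≡ 307 (mod 659)
12^8 ≡ 307^2 = 94249 ≡ 12 (mod 659)
12^16 ≡ 12^2 = 144 ≡ 144 (mod 659)
12^32 ≡ 144^2 = 20736 ≡ 307 (mod 659)
12^64 ≡ 307^2 = 94249 ≡ 12 (mod 659)
12^128 ≡ 12^2 = 144 ≡ 144 (mod 659)
12^256 ≡ 144^2 = 20736 ≡ 307 (mod 659)
12^512 ≡ 307^2 = 94249 ≡ 12 (mod 659)
658 = 512 + 128 + 16 + 2 in binary powers of 2.
So 12^658 ≡ 12 · 144 · 144 · 144 ≡ 1 (mod 659).
Since the result is 1, base 12 gives no evidence that 659 is composite.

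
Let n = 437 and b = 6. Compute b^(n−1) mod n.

118

6^1 ≡ 6 (mod 437)
6^2 ≡ 6^2 = 36 ≡ 36 (mod 437)
6^4 ≡ 36^2 = 1296 ≡ 422 (mod 437)
6^8 ≡ 422^2 = 178084 ≡ 225 (mod 437)
6^16 ≡ 225^2 = 50625 ≡ 370 (mod 437)
6^32 ≡ 370^2 = 136900 ≡ 119 (mod 437)
6^64 ≡ 119^2 = 14161 ≡ 177 (mod 437)
6^128 ≡ 177^2 = 31329 ≡ 302 (mod 437)
6^256 ≡ 302^2 = 91204 ≡ 308 (mod 437)
436 = 256 + 128 + 32 + 16 + 4 in binary powers of 2.
So 6^436 ≡ 308 · 302 · 119 · 370 · 422 ≡ 118 (mod 437).
Since 118 ≠ 1, base 6 is a Fermat witness: 437 is composite.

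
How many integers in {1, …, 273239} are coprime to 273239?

Factor: 273239 = 19 · 73 · 197.
φ(273239) = (19−1) · (73−1) · (197−1) = 18 · 72 · 196 = 254016.

254016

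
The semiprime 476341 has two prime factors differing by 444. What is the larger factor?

947

Since p = q + 444, we have 476341 = q(q + 444), so q² + 444q − 476341 = 0.
Discriminant: 444² + 4·476341 = 197136 + 1905364 = 2102500; √2102500 = 1450.
q = (−444 + 1450)/2 = 503, and p = q + 444 = 947.
Check: 503 · 947 = 476341.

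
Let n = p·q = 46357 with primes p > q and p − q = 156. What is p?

307

Since p = q + 156, we have 46357 = q(q + 156), so q² + 156q − 46357 = 0.
Discriminant: 156² + 4·46357 = 24336 + 185428 = 209764; √209764 = 458.
q = (−156 + 458)/2 = 151, and p = q + 156 = 307.
Check: 151 · 307 = 46357.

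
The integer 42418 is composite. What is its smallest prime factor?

2

42418 is even: 2 divides it.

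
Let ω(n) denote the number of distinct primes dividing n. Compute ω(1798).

3

1798 = 2 · 899
899 = 29 · 31
1798 = 2 · 29 · 31, which has 3 distinct prime factors.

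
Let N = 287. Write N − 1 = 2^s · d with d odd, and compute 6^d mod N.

287 − 1 = 286 = 2^1 · 143, so d = 143.
6^1 ≡ 6 (mod 287)
6^2 ≡ 6^2 = 36 ≡ 36 (mod 287)
6^4 ≡ 36^2 = 1296 ≡ 148 (mod 287)
6^8 ≡ 148^2 = 21904 ≡ 92 (mod 287)
6^16 ≡ 92^2 = 8464 ≡ 141 (mod 287)
6^32 ≡ 141^2 = 19881 ≡ 78 (mod 287)
6^64 ≡ 78^2 = 6084 ≡ 57 (mod 287)
6^128 ≡ 57^2 = 3249 ≡ 92 (mod 287)
143 = 128 + 8 + 4 + 2 + 1 in binary powers of 2.
So 6^143 ≡ 92 · 92 · 148 · 36 · 6 ≡ 153 (mod 287).
Squaring chain: 153; never reaches −1, so base 6 is a Miller–Rabin witness that 287 is composite.

153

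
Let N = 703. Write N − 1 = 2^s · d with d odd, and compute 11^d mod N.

703 − 1 = 702 = 2^1 · 351, so d = 351.
11^1 ≡ 11 (mod 703)
11^2 ≡ 11^2 = 121 ≡ 121 (mod 703)
11^4 ≡ 121^2 = 14641 ≡ 581 (mod 703)
11^8 ≡ 581^2 = 337561 ≡ 121 (mod 703)
11^16 ≡ 121^2 = 14641 ≡ 581 (mod 703)
11^32 ≡ 581^2 = 337561 ≡ 121 (mod 703)
11^64 ≡ 121^2 = 14641 ≡ 581 (mod 703)
11^128 ≡ 581^2 = 337561 ≡ 121 (mod 703)
11^256 ≡ 121^2 = 14641 ≡ 581 (mod 703)
351 = 256 + 64 + 16 + 8 + 4 + 2 + 1 in binary powers of 2.
So 11^351 ≡ 581 · 581 · 581 · 121 · 581 · 121 · 11 ≡ 628 (mod 703).
Squaring chain: 628; never reaches −1, so base 11 is a Miller–Rabin witness that 703 is composite.

628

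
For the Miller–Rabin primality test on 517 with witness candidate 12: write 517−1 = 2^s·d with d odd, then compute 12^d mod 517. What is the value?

166

517 − 1 = 516 = 2^2 · 129, so d = 129.
12^1 ≡ 12 (mod 517)
12^2 ≡ 12^2 = 144 ≡ 144 (mod 517)
12^4 ≡ 144^2 = 20736 ≡ 56 (mod 517)
12^8 ≡ 56^2 = 3136 ≡ 34 (mod 517)
12^16 ≡ 34^2 = 1156 ≡ 122 (mod 517)
12^32 ≡ 122^2 = 14884 ≡ 408 (mod 517)
12^64 ≡ 408^2 = 166464 ≡ 507 (mod 517)
12^128 ≡ 507^2 = 257049 ≡ 100 (mod 517)
129 = 128 + 1 in binary powers of 2.
So 12^129 ≡ 100 · 12 ≡ 166 (mod 517).
Squaring chain: 166 → 155; never reaches −1, so base 12 is a Miller–Rabin witness that 517 is composite.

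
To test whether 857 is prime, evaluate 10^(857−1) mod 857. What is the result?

1

10^1 ≡ 10 (mod 857)
10^2 ≡ 10^2 = 100 ≡ 100 (mod 857)
10^4 ≡ 100^2 = 10000 ≡ 573 (mod 857)
10^8 ≡ 573^2 = 328329 ≡ 98 (mod 857)
10^16 ≡ 98^2 = 9604 ≡ 177 (mod 857)
10^32 ≡ 177^2 = 31329 ≡ 477 (mod 857)
10^64 ≡ 477^2 = 227529 ≡ 424 (mod 857)
10^128 ≡ 424^2 = 179776 ≡ 663 (mod 857)
10^256 ≡ 663^2 = 439569 ≡ 785 (mod 857)
10^512 ≡ 785^2 = 616225 ≡ 42 (mod 857)
856 = 512 + 256 + 64 + 16 + 8 in binary powers of 2.
So 10^856 ≡ 42 · 785 · 424 · 177 · 98 ≡ 1 (mod 857).
Since the result is 1, base 10 gives no evidence that 857 is composite.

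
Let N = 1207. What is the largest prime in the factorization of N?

1207 = 17 · 71
71 is prime.
So 1207 = 17 · 71; the largest prime factor is 71.

71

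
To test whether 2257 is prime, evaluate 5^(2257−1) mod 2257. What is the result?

1839

5^1 ≡ 5 (mod 2257)
5^2 ≡ 5^2 = 25 ≡ 25 (mod 2257)
5^4 ≡ 25^2 = 625 ≡ 625 (mod 2257)
5^8 ≡ 625^2 = 390625 ≡ 164 (mod 2257)
5^16 ≡ 164^2 = 26896 ≡ 2069 (mod 2257)
5^32 ≡ 2069^2 = 4280761 ≡ 1489 (mod 2257)
5^64 ≡ 1489^2 = 2217121 ≡ 747 (mod 2257)
5^128 ≡ 747^2 = 558009 ≡ 530 (mod 2257)
5^256 ≡ 530^2 = 280900 ≡ 1032 (mod 2257)
5^512 ≡ 1032^2 = 1065024 ≡ 1977 (mod 2257)
5^1024 ≡ 1977^2 = 3908529 ≡ 1662 (mod 2257)
5^2048 ≡ 1662^2 = 2762244 ≡ 1933 (mod 2257)
2256 = 2048 + 128 + 64 + 16 in binary powers of 2.
So 5^2256 ≡ 1933 · 530 · 747 · 2069 ≡ 1839 (mod 2257).
Since 1839 ≠ 1, base 5 is a Fermat witness: 2257 is composite.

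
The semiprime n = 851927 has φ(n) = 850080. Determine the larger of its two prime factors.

967

φ(n) = (p−1)(q−1) = n − (p+q) + 1, so p + q = 851927 − 850080 + 1 = 1848.
p and q are the roots of t² − 1848t + 851927 = 0.
Discriminant: 1848² − 4·851927 = 3415104 − 3407708 = 7396; √7396 = 86.
q = (1848 − 86)/2 = 881, p = (1848 + 86)/2 = 967.
Check: 881 · 967 = 851927.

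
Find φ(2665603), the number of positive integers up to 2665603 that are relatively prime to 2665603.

2608200

Factor: 2665603 = 127 · 139 · 151.
φ(2665603) = (127−1) · (139−1) · (151−1) = 126 · 138 · 150 = 2608200.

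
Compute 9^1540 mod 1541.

1

9^1 ≡ 9 (mod 1541)
9^2 ≡ 9^2 = 81 ≡ 81 (mod 1541)
9^4 ≡ 81^2 = 6561 ≡ 397 (mod 1541)
9^8 ≡ 397^2 = 157609 ≡ 427 (mod 1541)
9^16 ≡ 427^2 = 182329 ≡ 491 (mod 1541)
9^32 ≡ 491^2 = 241081 ≡ 685 (mod 1541)
9^64 ≡ 685^2 = 469225 ≡ 761 (mod 1541)
9^128 ≡ 761^2 = 579121 ≡ 1246 (mod 1541)
9^256 ≡ 1246^2 = 1552516 ≡ 729 (mod 1541)
9^512 ≡ 729^2 = 531441 ≡ 1337 (mod 1541)
9^1024 ≡ 1337^2 = 1787569 ≡ 9 (mod 1541)
1540 = 1024 + 512 + 4 in binary powers of 2.
So 9^1540 ≡ 9 · 1337 · 397 ≡ 1 (mod 1541).
Since the result is 1, base 9 gives no evidence that 1541 is composite.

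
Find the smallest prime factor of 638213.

37

638213 is odd.
Digit sum 23, not divisible by 3.
Ends in 3: not divisible by 5.
7: 638213 = 7·91173 + 2
11: 638213 = 11·58019 + 4
13: 638213 = 13·49093 + 4
17: 638213 = 17·37541 + 16
19: 638213 = 19·33590 + 3
23: 638213 = 23·27748 + 9
29: 638213 = 29·22007 + 10
31: 638213 = 31·20587 + 16
37: 638213 = 37·17249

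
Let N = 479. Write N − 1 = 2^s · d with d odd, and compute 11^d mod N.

479 − 1 = 478 = 2^1 · 239, so d = 239.
11^1 ≡ 11 (mod 479)
11^2 ≡ 11^2 = 121 ≡ 121 (mod 479)
11^4 ≡ 121^2 = 14641 ≡ 271 (mod 479)
11^8 ≡ 271^2 = 73441 ≡ 154 (mod 479)
11^16 ≡ 154^2 = 23716 ≡ 245 (mod 479)
11^32 ≡ 245^2 = 60025 ≡ 150 (mod 479)
11^64 ≡ 150^2 = 22500 ≡ 466 (mod 479)
11^128 ≡ 466^2 = 217156 ≡ 169 (mod 479)
239 = 128 + 64 + 32 + 8 + 4 + 2 + 1 in binary powers of 2.
So 11^239 ≡ 169 · 466 · 150 · 154 · 271 · 121 · 11 ≡ 1 (mod 479).
Since 11^d ≡ 1 (mod 479), base 11 does not prove 479 composite.

1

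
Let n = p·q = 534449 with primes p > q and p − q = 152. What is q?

659

Since p = q + 152, we have 534449 = q(q + 152), so q² + 152q − 534449 = 0.
Discriminant: 152² + 4·534449 = 23104 + 2137796 = 2160900; √2160900 = 1470.
q = (−152 + 1470)/2 = 659, and p = q + 152 = 811.
Check: 659 · 811 = 534449.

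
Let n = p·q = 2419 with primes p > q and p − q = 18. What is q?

Since p = q + 18, we have 2419 = q(q + 18), so q² + 18q − 2419 = 0.
Discriminant: 18² + 4·2419 = 324 + 9676 = 10000; √10000 = 100.
q = (−18 + 100)/2 = 41, and p = q + 18 = 59.
Check: 41 · 59 = 2419.

41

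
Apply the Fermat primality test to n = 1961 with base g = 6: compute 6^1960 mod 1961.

1444

6^1 ≡ 6 (mod 1961)
6^2 ≡ 6^2 = 36 ≡ 36 (mod 1961)
6^4 ≡ 36^2 = 1296 ≡ 1296 (mod 1961)
6^8 ≡ 1296^2 = 1679616 ≡ 1000 (mod 1961)
6^16 ≡ 1000^2 = 1000000 ≡ 1851 (mod 1961)
6^32 ≡ 1851^2 = 3426201 ≡ 334 (mod 1961)
6^64 ≡ 334^2 = 111556 ≡ 1740 (mod 1961)
6^128 ≡ 1740^2 = 3027600 ≡ 1777 (mod 1961)
6^256 ≡ 1777^2 = 3157729 ≡ 519 (mod 1961)
6^512 ≡ 519^2 = 269361 ≡ 704 (mod 1961)
6^1024 ≡ 704^2 = 495616 ≡ 1444 (mod 1961)
1960 = 1024 + 512 + 256 + 128 + 32 + 8 in binary powers of 2.
So 6^1960 ≡ 1444 · 704 · 519 · 1777 · 334 · 1000 ≡ 1444 (mod 1961).
Since 1444 ≠ 1, base 6 is a Fermat witness: 1961 is composite.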